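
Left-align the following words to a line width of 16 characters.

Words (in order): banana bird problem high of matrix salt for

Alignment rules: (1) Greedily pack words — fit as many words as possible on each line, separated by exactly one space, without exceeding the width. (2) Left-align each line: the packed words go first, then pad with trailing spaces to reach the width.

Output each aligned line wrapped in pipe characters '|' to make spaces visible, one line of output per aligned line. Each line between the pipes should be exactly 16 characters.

Answer: |banana bird     |
|problem high of |
|matrix salt for |

Derivation:
Line 1: ['banana', 'bird'] (min_width=11, slack=5)
Line 2: ['problem', 'high', 'of'] (min_width=15, slack=1)
Line 3: ['matrix', 'salt', 'for'] (min_width=15, slack=1)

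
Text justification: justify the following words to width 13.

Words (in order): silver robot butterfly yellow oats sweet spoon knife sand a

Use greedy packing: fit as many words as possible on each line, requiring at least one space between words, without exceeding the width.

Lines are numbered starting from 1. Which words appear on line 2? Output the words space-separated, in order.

Line 1: ['silver', 'robot'] (min_width=12, slack=1)
Line 2: ['butterfly'] (min_width=9, slack=4)
Line 3: ['yellow', 'oats'] (min_width=11, slack=2)
Line 4: ['sweet', 'spoon'] (min_width=11, slack=2)
Line 5: ['knife', 'sand', 'a'] (min_width=12, slack=1)

Answer: butterfly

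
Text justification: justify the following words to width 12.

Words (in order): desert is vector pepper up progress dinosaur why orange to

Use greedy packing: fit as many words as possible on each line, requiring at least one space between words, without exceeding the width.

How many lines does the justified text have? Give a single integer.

Line 1: ['desert', 'is'] (min_width=9, slack=3)
Line 2: ['vector'] (min_width=6, slack=6)
Line 3: ['pepper', 'up'] (min_width=9, slack=3)
Line 4: ['progress'] (min_width=8, slack=4)
Line 5: ['dinosaur', 'why'] (min_width=12, slack=0)
Line 6: ['orange', 'to'] (min_width=9, slack=3)
Total lines: 6

Answer: 6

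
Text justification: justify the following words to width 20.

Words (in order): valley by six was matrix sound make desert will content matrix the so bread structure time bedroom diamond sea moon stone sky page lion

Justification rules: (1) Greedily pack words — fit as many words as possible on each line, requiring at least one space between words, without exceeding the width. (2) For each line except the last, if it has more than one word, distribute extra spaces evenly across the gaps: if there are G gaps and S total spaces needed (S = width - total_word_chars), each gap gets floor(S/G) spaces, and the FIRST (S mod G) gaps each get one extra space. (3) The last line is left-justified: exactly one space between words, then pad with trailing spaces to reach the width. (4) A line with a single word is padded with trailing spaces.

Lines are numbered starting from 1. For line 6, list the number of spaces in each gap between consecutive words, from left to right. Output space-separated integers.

Line 1: ['valley', 'by', 'six', 'was'] (min_width=17, slack=3)
Line 2: ['matrix', 'sound', 'make'] (min_width=17, slack=3)
Line 3: ['desert', 'will', 'content'] (min_width=19, slack=1)
Line 4: ['matrix', 'the', 'so', 'bread'] (min_width=19, slack=1)
Line 5: ['structure', 'time'] (min_width=14, slack=6)
Line 6: ['bedroom', 'diamond', 'sea'] (min_width=19, slack=1)
Line 7: ['moon', 'stone', 'sky', 'page'] (min_width=19, slack=1)
Line 8: ['lion'] (min_width=4, slack=16)

Answer: 2 1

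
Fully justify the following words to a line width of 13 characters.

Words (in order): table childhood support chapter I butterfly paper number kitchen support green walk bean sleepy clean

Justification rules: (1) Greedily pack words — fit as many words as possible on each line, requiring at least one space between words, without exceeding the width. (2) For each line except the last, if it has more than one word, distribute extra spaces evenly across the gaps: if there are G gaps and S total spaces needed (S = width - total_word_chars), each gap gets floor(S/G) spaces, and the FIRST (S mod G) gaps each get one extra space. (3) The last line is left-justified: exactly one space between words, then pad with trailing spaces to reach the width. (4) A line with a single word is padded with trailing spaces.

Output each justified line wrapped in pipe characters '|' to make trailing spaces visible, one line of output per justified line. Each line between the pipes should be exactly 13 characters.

Line 1: ['table'] (min_width=5, slack=8)
Line 2: ['childhood'] (min_width=9, slack=4)
Line 3: ['support'] (min_width=7, slack=6)
Line 4: ['chapter', 'I'] (min_width=9, slack=4)
Line 5: ['butterfly'] (min_width=9, slack=4)
Line 6: ['paper', 'number'] (min_width=12, slack=1)
Line 7: ['kitchen'] (min_width=7, slack=6)
Line 8: ['support', 'green'] (min_width=13, slack=0)
Line 9: ['walk', 'bean'] (min_width=9, slack=4)
Line 10: ['sleepy', 'clean'] (min_width=12, slack=1)

Answer: |table        |
|childhood    |
|support      |
|chapter     I|
|butterfly    |
|paper  number|
|kitchen      |
|support green|
|walk     bean|
|sleepy clean |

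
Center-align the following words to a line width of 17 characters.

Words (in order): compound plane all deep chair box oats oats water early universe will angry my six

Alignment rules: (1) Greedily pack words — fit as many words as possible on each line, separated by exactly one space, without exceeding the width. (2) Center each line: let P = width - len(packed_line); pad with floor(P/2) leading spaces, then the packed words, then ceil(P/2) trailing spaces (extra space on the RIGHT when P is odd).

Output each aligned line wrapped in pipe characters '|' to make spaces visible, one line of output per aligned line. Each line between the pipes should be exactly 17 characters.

Answer: | compound plane  |
| all deep chair  |
|  box oats oats  |
|   water early   |
|  universe will  |
|  angry my six   |

Derivation:
Line 1: ['compound', 'plane'] (min_width=14, slack=3)
Line 2: ['all', 'deep', 'chair'] (min_width=14, slack=3)
Line 3: ['box', 'oats', 'oats'] (min_width=13, slack=4)
Line 4: ['water', 'early'] (min_width=11, slack=6)
Line 5: ['universe', 'will'] (min_width=13, slack=4)
Line 6: ['angry', 'my', 'six'] (min_width=12, slack=5)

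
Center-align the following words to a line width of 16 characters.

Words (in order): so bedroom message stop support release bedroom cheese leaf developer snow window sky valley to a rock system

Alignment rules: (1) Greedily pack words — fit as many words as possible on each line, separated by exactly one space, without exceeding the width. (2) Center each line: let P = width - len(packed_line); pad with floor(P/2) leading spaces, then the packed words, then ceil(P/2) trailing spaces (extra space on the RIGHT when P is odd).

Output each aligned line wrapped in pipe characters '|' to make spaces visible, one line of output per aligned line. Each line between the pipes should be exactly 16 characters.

Line 1: ['so', 'bedroom'] (min_width=10, slack=6)
Line 2: ['message', 'stop'] (min_width=12, slack=4)
Line 3: ['support', 'release'] (min_width=15, slack=1)
Line 4: ['bedroom', 'cheese'] (min_width=14, slack=2)
Line 5: ['leaf', 'developer'] (min_width=14, slack=2)
Line 6: ['snow', 'window', 'sky'] (min_width=15, slack=1)
Line 7: ['valley', 'to', 'a', 'rock'] (min_width=16, slack=0)
Line 8: ['system'] (min_width=6, slack=10)

Answer: |   so bedroom   |
|  message stop  |
|support release |
| bedroom cheese |
| leaf developer |
|snow window sky |
|valley to a rock|
|     system     |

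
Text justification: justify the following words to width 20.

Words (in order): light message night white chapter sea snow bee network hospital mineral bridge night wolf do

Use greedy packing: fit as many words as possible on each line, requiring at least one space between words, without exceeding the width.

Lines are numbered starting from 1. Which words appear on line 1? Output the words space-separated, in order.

Answer: light message night

Derivation:
Line 1: ['light', 'message', 'night'] (min_width=19, slack=1)
Line 2: ['white', 'chapter', 'sea'] (min_width=17, slack=3)
Line 3: ['snow', 'bee', 'network'] (min_width=16, slack=4)
Line 4: ['hospital', 'mineral'] (min_width=16, slack=4)
Line 5: ['bridge', 'night', 'wolf', 'do'] (min_width=20, slack=0)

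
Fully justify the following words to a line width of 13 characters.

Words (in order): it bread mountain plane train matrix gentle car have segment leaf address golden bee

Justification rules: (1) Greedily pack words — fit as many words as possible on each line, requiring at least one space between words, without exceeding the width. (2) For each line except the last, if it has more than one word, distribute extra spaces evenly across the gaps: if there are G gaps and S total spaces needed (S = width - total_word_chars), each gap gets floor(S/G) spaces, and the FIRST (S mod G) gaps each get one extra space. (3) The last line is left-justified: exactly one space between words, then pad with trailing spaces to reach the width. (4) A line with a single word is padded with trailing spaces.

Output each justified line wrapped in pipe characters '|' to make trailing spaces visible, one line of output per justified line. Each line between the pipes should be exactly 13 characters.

Answer: |it      bread|
|mountain     |
|plane   train|
|matrix gentle|
|car      have|
|segment  leaf|
|address      |
|golden bee   |

Derivation:
Line 1: ['it', 'bread'] (min_width=8, slack=5)
Line 2: ['mountain'] (min_width=8, slack=5)
Line 3: ['plane', 'train'] (min_width=11, slack=2)
Line 4: ['matrix', 'gentle'] (min_width=13, slack=0)
Line 5: ['car', 'have'] (min_width=8, slack=5)
Line 6: ['segment', 'leaf'] (min_width=12, slack=1)
Line 7: ['address'] (min_width=7, slack=6)
Line 8: ['golden', 'bee'] (min_width=10, slack=3)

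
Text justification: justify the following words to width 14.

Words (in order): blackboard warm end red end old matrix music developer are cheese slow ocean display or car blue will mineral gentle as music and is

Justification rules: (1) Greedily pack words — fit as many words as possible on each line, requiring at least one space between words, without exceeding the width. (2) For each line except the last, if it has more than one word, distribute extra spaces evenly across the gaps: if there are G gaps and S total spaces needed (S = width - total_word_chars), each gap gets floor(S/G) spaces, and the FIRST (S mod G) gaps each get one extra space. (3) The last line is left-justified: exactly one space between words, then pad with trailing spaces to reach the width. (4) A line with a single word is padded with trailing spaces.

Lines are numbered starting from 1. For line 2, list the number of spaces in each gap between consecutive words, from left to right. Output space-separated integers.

Answer: 2 2

Derivation:
Line 1: ['blackboard'] (min_width=10, slack=4)
Line 2: ['warm', 'end', 'red'] (min_width=12, slack=2)
Line 3: ['end', 'old', 'matrix'] (min_width=14, slack=0)
Line 4: ['music'] (min_width=5, slack=9)
Line 5: ['developer', 'are'] (min_width=13, slack=1)
Line 6: ['cheese', 'slow'] (min_width=11, slack=3)
Line 7: ['ocean', 'display'] (min_width=13, slack=1)
Line 8: ['or', 'car', 'blue'] (min_width=11, slack=3)
Line 9: ['will', 'mineral'] (min_width=12, slack=2)
Line 10: ['gentle', 'as'] (min_width=9, slack=5)
Line 11: ['music', 'and', 'is'] (min_width=12, slack=2)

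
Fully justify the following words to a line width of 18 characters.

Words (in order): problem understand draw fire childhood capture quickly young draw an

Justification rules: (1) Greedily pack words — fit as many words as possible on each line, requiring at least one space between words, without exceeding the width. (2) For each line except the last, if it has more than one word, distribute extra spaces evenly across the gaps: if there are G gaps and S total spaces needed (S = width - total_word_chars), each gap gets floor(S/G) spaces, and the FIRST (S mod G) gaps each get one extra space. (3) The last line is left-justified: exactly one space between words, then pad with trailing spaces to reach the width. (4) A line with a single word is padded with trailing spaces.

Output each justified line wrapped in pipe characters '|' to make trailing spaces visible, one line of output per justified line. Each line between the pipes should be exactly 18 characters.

Line 1: ['problem', 'understand'] (min_width=18, slack=0)
Line 2: ['draw', 'fire'] (min_width=9, slack=9)
Line 3: ['childhood', 'capture'] (min_width=17, slack=1)
Line 4: ['quickly', 'young', 'draw'] (min_width=18, slack=0)
Line 5: ['an'] (min_width=2, slack=16)

Answer: |problem understand|
|draw          fire|
|childhood  capture|
|quickly young draw|
|an                |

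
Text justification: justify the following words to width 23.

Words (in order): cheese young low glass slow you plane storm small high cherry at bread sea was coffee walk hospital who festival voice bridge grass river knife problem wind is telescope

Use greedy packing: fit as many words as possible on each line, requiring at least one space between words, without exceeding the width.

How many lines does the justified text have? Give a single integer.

Line 1: ['cheese', 'young', 'low', 'glass'] (min_width=22, slack=1)
Line 2: ['slow', 'you', 'plane', 'storm'] (min_width=20, slack=3)
Line 3: ['small', 'high', 'cherry', 'at'] (min_width=20, slack=3)
Line 4: ['bread', 'sea', 'was', 'coffee'] (min_width=20, slack=3)
Line 5: ['walk', 'hospital', 'who'] (min_width=17, slack=6)
Line 6: ['festival', 'voice', 'bridge'] (min_width=21, slack=2)
Line 7: ['grass', 'river', 'knife'] (min_width=17, slack=6)
Line 8: ['problem', 'wind', 'is'] (min_width=15, slack=8)
Line 9: ['telescope'] (min_width=9, slack=14)
Total lines: 9

Answer: 9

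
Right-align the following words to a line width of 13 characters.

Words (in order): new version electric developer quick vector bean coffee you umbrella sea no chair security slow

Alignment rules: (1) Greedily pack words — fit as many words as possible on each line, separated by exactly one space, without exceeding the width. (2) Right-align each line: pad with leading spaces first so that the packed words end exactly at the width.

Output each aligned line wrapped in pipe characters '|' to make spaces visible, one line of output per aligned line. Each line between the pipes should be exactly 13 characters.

Line 1: ['new', 'version'] (min_width=11, slack=2)
Line 2: ['electric'] (min_width=8, slack=5)
Line 3: ['developer'] (min_width=9, slack=4)
Line 4: ['quick', 'vector'] (min_width=12, slack=1)
Line 5: ['bean', 'coffee'] (min_width=11, slack=2)
Line 6: ['you', 'umbrella'] (min_width=12, slack=1)
Line 7: ['sea', 'no', 'chair'] (min_width=12, slack=1)
Line 8: ['security', 'slow'] (min_width=13, slack=0)

Answer: |  new version|
|     electric|
|    developer|
| quick vector|
|  bean coffee|
| you umbrella|
| sea no chair|
|security slow|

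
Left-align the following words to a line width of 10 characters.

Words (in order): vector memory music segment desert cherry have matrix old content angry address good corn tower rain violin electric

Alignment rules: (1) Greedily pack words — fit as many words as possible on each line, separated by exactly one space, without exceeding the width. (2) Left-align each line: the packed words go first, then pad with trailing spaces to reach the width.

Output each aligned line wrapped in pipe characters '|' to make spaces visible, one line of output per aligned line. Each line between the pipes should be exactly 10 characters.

Answer: |vector    |
|memory    |
|music     |
|segment   |
|desert    |
|cherry    |
|have      |
|matrix old|
|content   |
|angry     |
|address   |
|good corn |
|tower rain|
|violin    |
|electric  |

Derivation:
Line 1: ['vector'] (min_width=6, slack=4)
Line 2: ['memory'] (min_width=6, slack=4)
Line 3: ['music'] (min_width=5, slack=5)
Line 4: ['segment'] (min_width=7, slack=3)
Line 5: ['desert'] (min_width=6, slack=4)
Line 6: ['cherry'] (min_width=6, slack=4)
Line 7: ['have'] (min_width=4, slack=6)
Line 8: ['matrix', 'old'] (min_width=10, slack=0)
Line 9: ['content'] (min_width=7, slack=3)
Line 10: ['angry'] (min_width=5, slack=5)
Line 11: ['address'] (min_width=7, slack=3)
Line 12: ['good', 'corn'] (min_width=9, slack=1)
Line 13: ['tower', 'rain'] (min_width=10, slack=0)
Line 14: ['violin'] (min_width=6, slack=4)
Line 15: ['electric'] (min_width=8, slack=2)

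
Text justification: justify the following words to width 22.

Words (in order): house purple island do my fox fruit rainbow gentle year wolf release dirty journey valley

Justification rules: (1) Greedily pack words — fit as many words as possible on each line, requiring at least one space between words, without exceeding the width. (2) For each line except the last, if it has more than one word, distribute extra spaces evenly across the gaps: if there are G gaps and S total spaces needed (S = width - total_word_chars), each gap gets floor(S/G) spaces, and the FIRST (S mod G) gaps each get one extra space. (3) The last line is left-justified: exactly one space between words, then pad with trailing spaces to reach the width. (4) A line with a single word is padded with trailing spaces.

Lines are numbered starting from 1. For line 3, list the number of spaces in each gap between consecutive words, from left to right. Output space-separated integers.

Answer: 4 4

Derivation:
Line 1: ['house', 'purple', 'island', 'do'] (min_width=22, slack=0)
Line 2: ['my', 'fox', 'fruit', 'rainbow'] (min_width=20, slack=2)
Line 3: ['gentle', 'year', 'wolf'] (min_width=16, slack=6)
Line 4: ['release', 'dirty', 'journey'] (min_width=21, slack=1)
Line 5: ['valley'] (min_width=6, slack=16)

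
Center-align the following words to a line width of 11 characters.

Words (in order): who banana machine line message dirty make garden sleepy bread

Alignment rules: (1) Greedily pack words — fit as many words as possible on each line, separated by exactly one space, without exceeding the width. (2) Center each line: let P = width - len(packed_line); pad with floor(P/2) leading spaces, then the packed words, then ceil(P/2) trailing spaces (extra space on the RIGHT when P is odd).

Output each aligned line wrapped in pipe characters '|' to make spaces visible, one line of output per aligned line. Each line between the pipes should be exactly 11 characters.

Answer: |who banana |
|  machine  |
|   line    |
|  message  |
|dirty make |
|  garden   |
|  sleepy   |
|   bread   |

Derivation:
Line 1: ['who', 'banana'] (min_width=10, slack=1)
Line 2: ['machine'] (min_width=7, slack=4)
Line 3: ['line'] (min_width=4, slack=7)
Line 4: ['message'] (min_width=7, slack=4)
Line 5: ['dirty', 'make'] (min_width=10, slack=1)
Line 6: ['garden'] (min_width=6, slack=5)
Line 7: ['sleepy'] (min_width=6, slack=5)
Line 8: ['bread'] (min_width=5, slack=6)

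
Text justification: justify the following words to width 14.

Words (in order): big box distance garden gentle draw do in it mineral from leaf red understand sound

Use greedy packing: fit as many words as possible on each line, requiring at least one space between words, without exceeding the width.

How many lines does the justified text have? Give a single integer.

Line 1: ['big', 'box'] (min_width=7, slack=7)
Line 2: ['distance'] (min_width=8, slack=6)
Line 3: ['garden', 'gentle'] (min_width=13, slack=1)
Line 4: ['draw', 'do', 'in', 'it'] (min_width=13, slack=1)
Line 5: ['mineral', 'from'] (min_width=12, slack=2)
Line 6: ['leaf', 'red'] (min_width=8, slack=6)
Line 7: ['understand'] (min_width=10, slack=4)
Line 8: ['sound'] (min_width=5, slack=9)
Total lines: 8

Answer: 8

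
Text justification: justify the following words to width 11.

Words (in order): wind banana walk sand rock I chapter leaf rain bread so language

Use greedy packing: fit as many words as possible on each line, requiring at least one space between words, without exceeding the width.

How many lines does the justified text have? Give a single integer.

Answer: 7

Derivation:
Line 1: ['wind', 'banana'] (min_width=11, slack=0)
Line 2: ['walk', 'sand'] (min_width=9, slack=2)
Line 3: ['rock', 'I'] (min_width=6, slack=5)
Line 4: ['chapter'] (min_width=7, slack=4)
Line 5: ['leaf', 'rain'] (min_width=9, slack=2)
Line 6: ['bread', 'so'] (min_width=8, slack=3)
Line 7: ['language'] (min_width=8, slack=3)
Total lines: 7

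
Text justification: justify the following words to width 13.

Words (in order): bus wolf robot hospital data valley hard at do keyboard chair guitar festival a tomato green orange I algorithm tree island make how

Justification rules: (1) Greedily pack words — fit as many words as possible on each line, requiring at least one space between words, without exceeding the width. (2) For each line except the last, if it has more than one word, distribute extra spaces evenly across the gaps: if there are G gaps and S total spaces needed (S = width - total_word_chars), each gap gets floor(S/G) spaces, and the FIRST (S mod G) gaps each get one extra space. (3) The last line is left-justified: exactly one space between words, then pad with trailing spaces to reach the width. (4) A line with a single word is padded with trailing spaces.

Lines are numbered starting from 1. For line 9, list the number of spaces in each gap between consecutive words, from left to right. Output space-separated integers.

Answer: 2

Derivation:
Line 1: ['bus', 'wolf'] (min_width=8, slack=5)
Line 2: ['robot'] (min_width=5, slack=8)
Line 3: ['hospital', 'data'] (min_width=13, slack=0)
Line 4: ['valley', 'hard'] (min_width=11, slack=2)
Line 5: ['at', 'do'] (min_width=5, slack=8)
Line 6: ['keyboard'] (min_width=8, slack=5)
Line 7: ['chair', 'guitar'] (min_width=12, slack=1)
Line 8: ['festival', 'a'] (min_width=10, slack=3)
Line 9: ['tomato', 'green'] (min_width=12, slack=1)
Line 10: ['orange', 'I'] (min_width=8, slack=5)
Line 11: ['algorithm'] (min_width=9, slack=4)
Line 12: ['tree', 'island'] (min_width=11, slack=2)
Line 13: ['make', 'how'] (min_width=8, slack=5)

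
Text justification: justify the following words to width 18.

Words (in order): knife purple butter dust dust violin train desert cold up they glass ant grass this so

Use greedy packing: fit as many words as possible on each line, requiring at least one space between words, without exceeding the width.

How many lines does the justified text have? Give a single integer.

Answer: 6

Derivation:
Line 1: ['knife', 'purple'] (min_width=12, slack=6)
Line 2: ['butter', 'dust', 'dust'] (min_width=16, slack=2)
Line 3: ['violin', 'train'] (min_width=12, slack=6)
Line 4: ['desert', 'cold', 'up'] (min_width=14, slack=4)
Line 5: ['they', 'glass', 'ant'] (min_width=14, slack=4)
Line 6: ['grass', 'this', 'so'] (min_width=13, slack=5)
Total lines: 6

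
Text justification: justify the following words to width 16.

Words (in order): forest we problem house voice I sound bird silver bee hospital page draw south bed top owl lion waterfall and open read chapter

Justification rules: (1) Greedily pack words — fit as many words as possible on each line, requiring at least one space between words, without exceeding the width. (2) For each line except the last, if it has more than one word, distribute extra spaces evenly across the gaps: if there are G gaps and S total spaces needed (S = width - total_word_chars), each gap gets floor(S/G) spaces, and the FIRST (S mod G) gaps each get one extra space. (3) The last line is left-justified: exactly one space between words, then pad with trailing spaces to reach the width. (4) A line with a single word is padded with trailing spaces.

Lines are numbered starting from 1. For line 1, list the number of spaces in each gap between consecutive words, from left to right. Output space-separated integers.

Answer: 8

Derivation:
Line 1: ['forest', 'we'] (min_width=9, slack=7)
Line 2: ['problem', 'house'] (min_width=13, slack=3)
Line 3: ['voice', 'I', 'sound'] (min_width=13, slack=3)
Line 4: ['bird', 'silver', 'bee'] (min_width=15, slack=1)
Line 5: ['hospital', 'page'] (min_width=13, slack=3)
Line 6: ['draw', 'south', 'bed'] (min_width=14, slack=2)
Line 7: ['top', 'owl', 'lion'] (min_width=12, slack=4)
Line 8: ['waterfall', 'and'] (min_width=13, slack=3)
Line 9: ['open', 'read'] (min_width=9, slack=7)
Line 10: ['chapter'] (min_width=7, slack=9)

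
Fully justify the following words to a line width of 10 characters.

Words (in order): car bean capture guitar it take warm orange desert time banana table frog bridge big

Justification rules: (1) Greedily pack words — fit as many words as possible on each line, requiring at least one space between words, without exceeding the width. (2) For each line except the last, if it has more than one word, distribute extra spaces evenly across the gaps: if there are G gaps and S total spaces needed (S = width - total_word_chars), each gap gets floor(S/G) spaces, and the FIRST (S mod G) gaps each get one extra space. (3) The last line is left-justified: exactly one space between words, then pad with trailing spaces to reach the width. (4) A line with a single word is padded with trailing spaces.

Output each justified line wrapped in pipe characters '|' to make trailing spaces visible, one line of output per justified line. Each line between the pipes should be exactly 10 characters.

Answer: |car   bean|
|capture   |
|guitar  it|
|take  warm|
|orange    |
|desert    |
|time      |
|banana    |
|table frog|
|bridge big|

Derivation:
Line 1: ['car', 'bean'] (min_width=8, slack=2)
Line 2: ['capture'] (min_width=7, slack=3)
Line 3: ['guitar', 'it'] (min_width=9, slack=1)
Line 4: ['take', 'warm'] (min_width=9, slack=1)
Line 5: ['orange'] (min_width=6, slack=4)
Line 6: ['desert'] (min_width=6, slack=4)
Line 7: ['time'] (min_width=4, slack=6)
Line 8: ['banana'] (min_width=6, slack=4)
Line 9: ['table', 'frog'] (min_width=10, slack=0)
Line 10: ['bridge', 'big'] (min_width=10, slack=0)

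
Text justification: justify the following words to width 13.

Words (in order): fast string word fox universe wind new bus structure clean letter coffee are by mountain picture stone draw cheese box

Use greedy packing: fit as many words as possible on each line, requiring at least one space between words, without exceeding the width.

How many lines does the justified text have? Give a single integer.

Answer: 11

Derivation:
Line 1: ['fast', 'string'] (min_width=11, slack=2)
Line 2: ['word', 'fox'] (min_width=8, slack=5)
Line 3: ['universe', 'wind'] (min_width=13, slack=0)
Line 4: ['new', 'bus'] (min_width=7, slack=6)
Line 5: ['structure'] (min_width=9, slack=4)
Line 6: ['clean', 'letter'] (min_width=12, slack=1)
Line 7: ['coffee', 'are', 'by'] (min_width=13, slack=0)
Line 8: ['mountain'] (min_width=8, slack=5)
Line 9: ['picture', 'stone'] (min_width=13, slack=0)
Line 10: ['draw', 'cheese'] (min_width=11, slack=2)
Line 11: ['box'] (min_width=3, slack=10)
Total lines: 11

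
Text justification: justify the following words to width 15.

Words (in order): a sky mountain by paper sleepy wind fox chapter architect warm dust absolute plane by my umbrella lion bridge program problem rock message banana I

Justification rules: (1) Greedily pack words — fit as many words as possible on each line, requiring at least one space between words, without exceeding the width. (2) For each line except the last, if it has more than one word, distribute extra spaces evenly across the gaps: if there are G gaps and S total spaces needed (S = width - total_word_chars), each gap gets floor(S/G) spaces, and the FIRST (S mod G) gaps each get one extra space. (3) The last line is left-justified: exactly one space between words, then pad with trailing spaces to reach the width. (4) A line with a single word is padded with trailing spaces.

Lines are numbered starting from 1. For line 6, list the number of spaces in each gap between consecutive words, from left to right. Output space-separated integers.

Line 1: ['a', 'sky', 'mountain'] (min_width=14, slack=1)
Line 2: ['by', 'paper', 'sleepy'] (min_width=15, slack=0)
Line 3: ['wind', 'fox'] (min_width=8, slack=7)
Line 4: ['chapter'] (min_width=7, slack=8)
Line 5: ['architect', 'warm'] (min_width=14, slack=1)
Line 6: ['dust', 'absolute'] (min_width=13, slack=2)
Line 7: ['plane', 'by', 'my'] (min_width=11, slack=4)
Line 8: ['umbrella', 'lion'] (min_width=13, slack=2)
Line 9: ['bridge', 'program'] (min_width=14, slack=1)
Line 10: ['problem', 'rock'] (min_width=12, slack=3)
Line 11: ['message', 'banana'] (min_width=14, slack=1)
Line 12: ['I'] (min_width=1, slack=14)

Answer: 3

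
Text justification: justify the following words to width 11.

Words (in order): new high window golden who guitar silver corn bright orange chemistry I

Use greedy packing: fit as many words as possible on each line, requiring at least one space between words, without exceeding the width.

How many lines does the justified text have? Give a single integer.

Answer: 8

Derivation:
Line 1: ['new', 'high'] (min_width=8, slack=3)
Line 2: ['window'] (min_width=6, slack=5)
Line 3: ['golden', 'who'] (min_width=10, slack=1)
Line 4: ['guitar'] (min_width=6, slack=5)
Line 5: ['silver', 'corn'] (min_width=11, slack=0)
Line 6: ['bright'] (min_width=6, slack=5)
Line 7: ['orange'] (min_width=6, slack=5)
Line 8: ['chemistry', 'I'] (min_width=11, slack=0)
Total lines: 8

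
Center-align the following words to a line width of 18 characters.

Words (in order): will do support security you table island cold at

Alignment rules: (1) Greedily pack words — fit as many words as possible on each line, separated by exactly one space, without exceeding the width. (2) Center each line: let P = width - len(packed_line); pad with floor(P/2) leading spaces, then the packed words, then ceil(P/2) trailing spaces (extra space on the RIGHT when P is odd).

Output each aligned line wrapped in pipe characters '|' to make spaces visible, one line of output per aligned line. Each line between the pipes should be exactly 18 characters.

Line 1: ['will', 'do', 'support'] (min_width=15, slack=3)
Line 2: ['security', 'you', 'table'] (min_width=18, slack=0)
Line 3: ['island', 'cold', 'at'] (min_width=14, slack=4)

Answer: | will do support  |
|security you table|
|  island cold at  |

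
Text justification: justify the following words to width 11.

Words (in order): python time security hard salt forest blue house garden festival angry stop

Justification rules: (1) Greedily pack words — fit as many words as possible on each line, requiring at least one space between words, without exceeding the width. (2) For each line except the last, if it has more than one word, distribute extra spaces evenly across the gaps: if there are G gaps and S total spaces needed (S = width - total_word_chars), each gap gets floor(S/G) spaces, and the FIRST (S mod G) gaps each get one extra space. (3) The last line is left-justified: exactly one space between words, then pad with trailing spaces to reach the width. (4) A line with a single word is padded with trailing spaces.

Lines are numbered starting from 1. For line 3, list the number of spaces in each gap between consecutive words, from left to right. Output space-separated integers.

Answer: 3

Derivation:
Line 1: ['python', 'time'] (min_width=11, slack=0)
Line 2: ['security'] (min_width=8, slack=3)
Line 3: ['hard', 'salt'] (min_width=9, slack=2)
Line 4: ['forest', 'blue'] (min_width=11, slack=0)
Line 5: ['house'] (min_width=5, slack=6)
Line 6: ['garden'] (min_width=6, slack=5)
Line 7: ['festival'] (min_width=8, slack=3)
Line 8: ['angry', 'stop'] (min_width=10, slack=1)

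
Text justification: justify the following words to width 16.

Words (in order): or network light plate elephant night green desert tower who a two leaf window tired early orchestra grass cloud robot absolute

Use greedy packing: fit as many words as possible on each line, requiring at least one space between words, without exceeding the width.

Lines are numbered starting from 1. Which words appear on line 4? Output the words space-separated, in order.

Answer: desert tower who

Derivation:
Line 1: ['or', 'network', 'light'] (min_width=16, slack=0)
Line 2: ['plate', 'elephant'] (min_width=14, slack=2)
Line 3: ['night', 'green'] (min_width=11, slack=5)
Line 4: ['desert', 'tower', 'who'] (min_width=16, slack=0)
Line 5: ['a', 'two', 'leaf'] (min_width=10, slack=6)
Line 6: ['window', 'tired'] (min_width=12, slack=4)
Line 7: ['early', 'orchestra'] (min_width=15, slack=1)
Line 8: ['grass', 'cloud'] (min_width=11, slack=5)
Line 9: ['robot', 'absolute'] (min_width=14, slack=2)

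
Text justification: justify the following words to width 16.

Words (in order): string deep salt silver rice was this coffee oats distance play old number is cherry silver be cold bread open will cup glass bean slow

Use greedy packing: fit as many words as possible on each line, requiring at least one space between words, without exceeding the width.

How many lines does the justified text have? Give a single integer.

Answer: 9

Derivation:
Line 1: ['string', 'deep', 'salt'] (min_width=16, slack=0)
Line 2: ['silver', 'rice', 'was'] (min_width=15, slack=1)
Line 3: ['this', 'coffee', 'oats'] (min_width=16, slack=0)
Line 4: ['distance', 'play'] (min_width=13, slack=3)
Line 5: ['old', 'number', 'is'] (min_width=13, slack=3)
Line 6: ['cherry', 'silver', 'be'] (min_width=16, slack=0)
Line 7: ['cold', 'bread', 'open'] (min_width=15, slack=1)
Line 8: ['will', 'cup', 'glass'] (min_width=14, slack=2)
Line 9: ['bean', 'slow'] (min_width=9, slack=7)
Total lines: 9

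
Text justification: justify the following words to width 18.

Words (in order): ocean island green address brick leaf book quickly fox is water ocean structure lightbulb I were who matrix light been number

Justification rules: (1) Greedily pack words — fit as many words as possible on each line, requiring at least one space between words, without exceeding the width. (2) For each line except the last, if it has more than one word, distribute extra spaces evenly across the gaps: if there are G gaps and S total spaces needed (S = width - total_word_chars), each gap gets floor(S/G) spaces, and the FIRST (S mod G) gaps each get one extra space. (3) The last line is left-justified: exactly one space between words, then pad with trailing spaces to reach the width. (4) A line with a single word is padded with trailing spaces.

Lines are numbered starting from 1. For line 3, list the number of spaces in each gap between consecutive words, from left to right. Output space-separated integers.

Line 1: ['ocean', 'island', 'green'] (min_width=18, slack=0)
Line 2: ['address', 'brick', 'leaf'] (min_width=18, slack=0)
Line 3: ['book', 'quickly', 'fox'] (min_width=16, slack=2)
Line 4: ['is', 'water', 'ocean'] (min_width=14, slack=4)
Line 5: ['structure'] (min_width=9, slack=9)
Line 6: ['lightbulb', 'I', 'were'] (min_width=16, slack=2)
Line 7: ['who', 'matrix', 'light'] (min_width=16, slack=2)
Line 8: ['been', 'number'] (min_width=11, slack=7)

Answer: 2 2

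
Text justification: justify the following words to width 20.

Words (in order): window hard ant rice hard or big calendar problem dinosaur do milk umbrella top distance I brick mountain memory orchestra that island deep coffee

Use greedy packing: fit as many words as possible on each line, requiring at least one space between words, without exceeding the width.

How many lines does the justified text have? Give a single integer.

Line 1: ['window', 'hard', 'ant', 'rice'] (min_width=20, slack=0)
Line 2: ['hard', 'or', 'big', 'calendar'] (min_width=20, slack=0)
Line 3: ['problem', 'dinosaur', 'do'] (min_width=19, slack=1)
Line 4: ['milk', 'umbrella', 'top'] (min_width=17, slack=3)
Line 5: ['distance', 'I', 'brick'] (min_width=16, slack=4)
Line 6: ['mountain', 'memory'] (min_width=15, slack=5)
Line 7: ['orchestra', 'that'] (min_width=14, slack=6)
Line 8: ['island', 'deep', 'coffee'] (min_width=18, slack=2)
Total lines: 8

Answer: 8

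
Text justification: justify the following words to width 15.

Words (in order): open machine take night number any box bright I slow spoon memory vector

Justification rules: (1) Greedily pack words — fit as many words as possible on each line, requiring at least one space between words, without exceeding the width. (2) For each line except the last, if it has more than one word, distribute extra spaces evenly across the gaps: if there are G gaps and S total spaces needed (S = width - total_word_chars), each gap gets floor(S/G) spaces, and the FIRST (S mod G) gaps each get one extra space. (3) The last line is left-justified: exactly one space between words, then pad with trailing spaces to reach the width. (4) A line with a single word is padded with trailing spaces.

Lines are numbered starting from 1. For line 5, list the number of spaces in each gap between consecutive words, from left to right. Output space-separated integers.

Answer: 4

Derivation:
Line 1: ['open', 'machine'] (min_width=12, slack=3)
Line 2: ['take', 'night'] (min_width=10, slack=5)
Line 3: ['number', 'any', 'box'] (min_width=14, slack=1)
Line 4: ['bright', 'I', 'slow'] (min_width=13, slack=2)
Line 5: ['spoon', 'memory'] (min_width=12, slack=3)
Line 6: ['vector'] (min_width=6, slack=9)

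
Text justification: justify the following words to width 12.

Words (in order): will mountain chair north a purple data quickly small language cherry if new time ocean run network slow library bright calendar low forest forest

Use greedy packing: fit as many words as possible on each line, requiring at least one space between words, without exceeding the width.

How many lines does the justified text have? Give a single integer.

Answer: 16

Derivation:
Line 1: ['will'] (min_width=4, slack=8)
Line 2: ['mountain'] (min_width=8, slack=4)
Line 3: ['chair', 'north'] (min_width=11, slack=1)
Line 4: ['a', 'purple'] (min_width=8, slack=4)
Line 5: ['data', 'quickly'] (min_width=12, slack=0)
Line 6: ['small'] (min_width=5, slack=7)
Line 7: ['language'] (min_width=8, slack=4)
Line 8: ['cherry', 'if'] (min_width=9, slack=3)
Line 9: ['new', 'time'] (min_width=8, slack=4)
Line 10: ['ocean', 'run'] (min_width=9, slack=3)
Line 11: ['network', 'slow'] (min_width=12, slack=0)
Line 12: ['library'] (min_width=7, slack=5)
Line 13: ['bright'] (min_width=6, slack=6)
Line 14: ['calendar', 'low'] (min_width=12, slack=0)
Line 15: ['forest'] (min_width=6, slack=6)
Line 16: ['forest'] (min_width=6, slack=6)
Total lines: 16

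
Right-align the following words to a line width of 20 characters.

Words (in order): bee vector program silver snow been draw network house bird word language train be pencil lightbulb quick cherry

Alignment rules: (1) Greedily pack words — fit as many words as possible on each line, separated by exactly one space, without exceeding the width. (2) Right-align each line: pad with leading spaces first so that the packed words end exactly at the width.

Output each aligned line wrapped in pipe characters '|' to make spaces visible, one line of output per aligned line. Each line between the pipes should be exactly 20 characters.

Answer: |  bee vector program|
|    silver snow been|
|  draw network house|
|  bird word language|
|     train be pencil|
|     lightbulb quick|
|              cherry|

Derivation:
Line 1: ['bee', 'vector', 'program'] (min_width=18, slack=2)
Line 2: ['silver', 'snow', 'been'] (min_width=16, slack=4)
Line 3: ['draw', 'network', 'house'] (min_width=18, slack=2)
Line 4: ['bird', 'word', 'language'] (min_width=18, slack=2)
Line 5: ['train', 'be', 'pencil'] (min_width=15, slack=5)
Line 6: ['lightbulb', 'quick'] (min_width=15, slack=5)
Line 7: ['cherry'] (min_width=6, slack=14)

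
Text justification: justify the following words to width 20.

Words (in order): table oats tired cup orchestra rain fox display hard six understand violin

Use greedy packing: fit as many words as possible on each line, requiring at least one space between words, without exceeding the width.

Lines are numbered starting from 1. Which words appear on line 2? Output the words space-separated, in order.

Answer: orchestra rain fox

Derivation:
Line 1: ['table', 'oats', 'tired', 'cup'] (min_width=20, slack=0)
Line 2: ['orchestra', 'rain', 'fox'] (min_width=18, slack=2)
Line 3: ['display', 'hard', 'six'] (min_width=16, slack=4)
Line 4: ['understand', 'violin'] (min_width=17, slack=3)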